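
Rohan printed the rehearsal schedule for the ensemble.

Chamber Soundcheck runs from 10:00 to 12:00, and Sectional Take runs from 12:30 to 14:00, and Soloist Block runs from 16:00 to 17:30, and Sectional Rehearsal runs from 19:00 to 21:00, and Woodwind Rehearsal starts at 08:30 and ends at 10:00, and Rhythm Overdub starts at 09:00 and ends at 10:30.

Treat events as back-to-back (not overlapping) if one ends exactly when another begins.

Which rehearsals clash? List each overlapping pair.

Sorted by start: Woodwind Rehearsal, Rhythm Overdub, Chamber Soundcheck, Sectional Take, Soloist Block, Sectional Rehearsal.
Rhythm Overdub starts before Woodwind Rehearsal ends → Woodwind Rehearsal and Rhythm Overdub overlap.
Chamber Soundcheck starts exactly when Woodwind Rehearsal ends (back-to-back, no overlap) — done with Woodwind Rehearsal.
Chamber Soundcheck starts before Rhythm Overdub ends → Rhythm Overdub and Chamber Soundcheck overlap.
Sectional Take starts after Rhythm Overdub ends — done with Rhythm Overdub.
Sectional Take starts after Chamber Soundcheck ends — done with Chamber Soundcheck.
Soloist Block starts after Sectional Take ends — done with Sectional Take.
Sectional Rehearsal starts after Soloist Block ends.

Chamber Soundcheck & Rhythm Overdub, Rhythm Overdub & Woodwind Rehearsal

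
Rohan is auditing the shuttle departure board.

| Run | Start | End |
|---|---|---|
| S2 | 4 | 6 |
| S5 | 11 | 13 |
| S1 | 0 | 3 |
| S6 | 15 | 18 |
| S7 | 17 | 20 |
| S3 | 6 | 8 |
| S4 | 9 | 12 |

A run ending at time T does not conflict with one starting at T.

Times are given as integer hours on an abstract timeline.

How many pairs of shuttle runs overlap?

Sorted by start: S1, S2, S3, S4, S5, S6, S7.
S2 starts after S1 ends — done with S1.
S3 starts exactly when S2 ends (back-to-back, no overlap) — done with S2.
S4 starts after S3 ends — done with S3.
S5 starts before S4 ends → S4 and S5 overlap.
S6 starts after S4 ends — done with S4.
S6 starts after S5 ends — done with S5.
S7 starts before S6 ends → S6 and S7 overlap.
Overlapping pairs: S4 & S5, S6 & S7 — 2 in total.

2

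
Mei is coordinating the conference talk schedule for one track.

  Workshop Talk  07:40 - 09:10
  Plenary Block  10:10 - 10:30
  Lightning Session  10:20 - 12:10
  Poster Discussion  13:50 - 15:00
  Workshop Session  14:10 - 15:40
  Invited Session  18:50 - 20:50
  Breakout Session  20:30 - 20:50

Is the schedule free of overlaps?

No

Sorted by start: Workshop Talk, Plenary Block, Lightning Session, Poster Discussion, Workshop Session, Invited Session, Breakout Session.
Plenary Block starts after Workshop Talk ends, so nothing later overlaps Workshop Talk either.
Lightning Session starts before Plenary Block ends → Plenary Block and Lightning Session overlap.
That's a conflict, so the schedule is not conflict-free.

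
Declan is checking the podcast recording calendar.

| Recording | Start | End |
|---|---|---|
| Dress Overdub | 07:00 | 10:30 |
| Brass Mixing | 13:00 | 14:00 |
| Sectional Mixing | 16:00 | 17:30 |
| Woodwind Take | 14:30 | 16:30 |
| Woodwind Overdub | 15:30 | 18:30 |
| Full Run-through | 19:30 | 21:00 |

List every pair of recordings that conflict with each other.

Sectional Mixing & Woodwind Overdub, Sectional Mixing & Woodwind Take, Woodwind Overdub & Woodwind Take

Sorted by start: Dress Overdub, Brass Mixing, Woodwind Take, Woodwind Overdub, Sectional Mixing, Full Run-through.
Brass Mixing starts after Dress Overdub ends; Dress Overdub is clear from here.
Woodwind Take starts after Brass Mixing ends; Brass Mixing is clear from here.
Woodwind Overdub starts before Woodwind Take ends → Woodwind Take and Woodwind Overdub overlap.
Sectional Mixing starts before Woodwind Take ends → Woodwind Take and Sectional Mixing overlap.
Full Run-through starts after Woodwind Take ends.
Sectional Mixing starts before Woodwind Overdub ends → Woodwind Overdub and Sectional Mixing overlap.
Full Run-through starts after Woodwind Overdub ends.
Full Run-through starts after Sectional Mixing ends.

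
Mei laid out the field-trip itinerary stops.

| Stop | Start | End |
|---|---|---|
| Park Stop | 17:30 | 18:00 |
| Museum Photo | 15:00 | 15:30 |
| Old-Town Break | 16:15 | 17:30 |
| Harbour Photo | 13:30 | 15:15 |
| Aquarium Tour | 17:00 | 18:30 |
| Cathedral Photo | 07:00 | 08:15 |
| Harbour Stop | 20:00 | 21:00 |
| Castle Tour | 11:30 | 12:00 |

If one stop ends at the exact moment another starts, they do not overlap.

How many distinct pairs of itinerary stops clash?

3

Sorted by start: Cathedral Photo, Castle Tour, Harbour Photo, Museum Photo, Old-Town Break, Aquarium Tour, Park Stop, Harbour Stop.
Castle Tour starts after Cathedral Photo ends — done with Cathedral Photo.
Harbour Photo starts after Castle Tour ends — done with Castle Tour.
Museum Photo starts before Harbour Photo ends → Harbour Photo and Museum Photo overlap.
Old-Town Break starts after Harbour Photo ends — done with Harbour Photo.
Old-Town Break starts after Museum Photo ends — done with Museum Photo.
Aquarium Tour starts before Old-Town Break ends → Old-Town Break and Aquarium Tour overlap.
Park Stop starts exactly when Old-Town Break ends (back-to-back, no overlap) — done with Old-Town Break.
Park Stop starts before Aquarium Tour ends → Aquarium Tour and Park Stop overlap.
Harbour Stop starts after Aquarium Tour ends.
Harbour Stop starts after Park Stop ends.
Overlapping pairs: Aquarium Tour & Old-Town Break, Aquarium Tour & Park Stop, Harbour Photo & Museum Photo — 3 in total.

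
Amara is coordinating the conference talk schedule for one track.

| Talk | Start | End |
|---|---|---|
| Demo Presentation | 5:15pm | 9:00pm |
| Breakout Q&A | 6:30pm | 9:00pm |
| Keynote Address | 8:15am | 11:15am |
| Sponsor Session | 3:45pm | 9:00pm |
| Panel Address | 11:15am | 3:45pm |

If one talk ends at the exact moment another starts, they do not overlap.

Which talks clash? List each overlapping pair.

Breakout Q&A & Demo Presentation, Breakout Q&A & Sponsor Session, Demo Presentation & Sponsor Session

Two intervals overlap when each starts before the other ends.
Sorted by start: Keynote Address, Panel Address, Sponsor Session, Demo Presentation, Breakout Q&A.
Panel Address starts exactly when Keynote Address ends (back-to-back, no overlap), so nothing later overlaps Keynote Address either.
Sponsor Session starts exactly when Panel Address ends (back-to-back, no overlap), so nothing later overlaps Panel Address either.
Demo Presentation starts before Sponsor Session ends → Sponsor Session and Demo Presentation overlap.
Breakout Q&A starts before Sponsor Session ends → Sponsor Session and Breakout Q&A overlap.
Breakout Q&A starts before Demo Presentation ends → Demo Presentation and Breakout Q&A overlap.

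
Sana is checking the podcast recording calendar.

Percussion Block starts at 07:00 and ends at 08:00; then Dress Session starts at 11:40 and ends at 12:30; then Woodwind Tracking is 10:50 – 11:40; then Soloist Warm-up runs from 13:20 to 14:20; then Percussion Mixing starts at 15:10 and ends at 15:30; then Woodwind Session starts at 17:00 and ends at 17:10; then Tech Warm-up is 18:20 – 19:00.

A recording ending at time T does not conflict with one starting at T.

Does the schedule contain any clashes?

Sorted by start: Percussion Block, Woodwind Tracking, Dress Session, Soloist Warm-up, Percussion Mixing, Woodwind Session, Tech Warm-up.
Woodwind Tracking starts after Percussion Block ends, so nothing later overlaps Percussion Block either.
Dress Session starts exactly when Woodwind Tracking ends (back-to-back, no overlap), so nothing later overlaps Woodwind Tracking either.
Soloist Warm-up starts after Dress Session ends, so nothing later overlaps Dress Session either.
Percussion Mixing starts after Soloist Warm-up ends, so nothing later overlaps Soloist Warm-up either.
Woodwind Session starts after Percussion Mixing ends, so nothing later overlaps Percussion Mixing either.
Tech Warm-up starts after Woodwind Session ends.
Every pair is clear; the schedule has no overlaps.

No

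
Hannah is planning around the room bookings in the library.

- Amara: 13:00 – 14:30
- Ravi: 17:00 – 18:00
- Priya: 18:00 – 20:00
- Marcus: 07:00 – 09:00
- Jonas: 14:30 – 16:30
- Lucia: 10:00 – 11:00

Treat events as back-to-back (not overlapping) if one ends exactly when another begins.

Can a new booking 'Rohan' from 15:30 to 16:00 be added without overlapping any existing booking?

Marcus: ends 09:00 at or before Rohan starts 15:30 → clear.
Lucia: ends 11:00 at or before Rohan starts 15:30 → clear.
Amara: ends 14:30 at or before Rohan starts 15:30 → clear.
Jonas: starts 14:30 before Rohan ends 16:00, and ends 16:30 after Rohan starts 15:30 → overlap.
Ravi: starts 17:00 at or after Rohan ends 16:00 → clear.
Priya: starts 18:00 at or after Rohan ends 16:00 → clear.
Rohan overlaps Jonas.

No — it overlaps Jonas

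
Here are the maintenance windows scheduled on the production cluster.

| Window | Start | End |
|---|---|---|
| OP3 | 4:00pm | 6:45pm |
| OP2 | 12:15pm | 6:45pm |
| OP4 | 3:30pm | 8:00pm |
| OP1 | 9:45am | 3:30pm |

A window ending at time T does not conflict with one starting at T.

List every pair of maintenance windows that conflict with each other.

Sorted by start: OP1, OP2, OP4, OP3.
OP2 starts before OP1 ends → OP1 and OP2 overlap.
OP4 starts exactly when OP1 ends (back-to-back, no overlap), so OP1 has no further overlaps.
OP4 starts before OP2 ends → OP2 and OP4 overlap.
OP3 starts before OP2 ends → OP2 and OP3 overlap.
OP3 starts before OP4 ends → OP4 and OP3 overlap.

OP1 & OP2, OP2 & OP3, OP2 & OP4, OP3 & OP4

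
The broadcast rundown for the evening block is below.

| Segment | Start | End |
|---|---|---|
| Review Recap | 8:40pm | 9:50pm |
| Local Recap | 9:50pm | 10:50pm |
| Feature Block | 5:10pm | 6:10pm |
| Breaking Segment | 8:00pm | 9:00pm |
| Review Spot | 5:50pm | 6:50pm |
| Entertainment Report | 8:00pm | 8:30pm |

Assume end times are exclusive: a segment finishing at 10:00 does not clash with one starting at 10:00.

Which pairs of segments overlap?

Breaking Segment & Entertainment Report, Breaking Segment & Review Recap, Feature Block & Review Spot

Sorted by start: Feature Block, Review Spot, Entertainment Report, Breaking Segment, Review Recap, Local Recap.
Review Spot starts before Feature Block ends → Feature Block and Review Spot overlap.
Entertainment Report starts after Feature Block ends; Feature Block is clear from here.
Entertainment Report starts after Review Spot ends; Review Spot is clear from here.
Breaking Segment starts before Entertainment Report ends → Entertainment Report and Breaking Segment overlap.
Review Recap starts after Entertainment Report ends; Entertainment Report is clear from here.
Review Recap starts before Breaking Segment ends → Breaking Segment and Review Recap overlap.
Local Recap starts after Breaking Segment ends.
Local Recap starts exactly when Review Recap ends (back-to-back, no overlap).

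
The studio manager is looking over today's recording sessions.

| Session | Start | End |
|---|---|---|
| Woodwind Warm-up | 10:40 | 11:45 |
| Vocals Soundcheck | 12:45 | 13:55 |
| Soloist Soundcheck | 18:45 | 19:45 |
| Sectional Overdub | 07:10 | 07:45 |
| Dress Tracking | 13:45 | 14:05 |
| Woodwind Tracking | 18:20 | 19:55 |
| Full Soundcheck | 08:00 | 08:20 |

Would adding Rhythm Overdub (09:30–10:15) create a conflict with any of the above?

No — it doesn't clash with anything

Sectional Overdub: ends 07:45 at or before Rhythm Overdub starts 09:30 → clear.
Full Soundcheck: ends 08:20 at or before Rhythm Overdub starts 09:30 → clear.
Woodwind Warm-up: starts 10:40 at or after Rhythm Overdub ends 10:15 → clear.
Vocals Soundcheck: starts 12:45 at or after Rhythm Overdub ends 10:15 → clear.
Dress Tracking: starts 13:45 at or after Rhythm Overdub ends 10:15 → clear.
Woodwind Tracking: starts 18:20 at or after Rhythm Overdub ends 10:15 → clear.
Soloist Soundcheck: starts 18:45 at or after Rhythm Overdub ends 10:15 → clear.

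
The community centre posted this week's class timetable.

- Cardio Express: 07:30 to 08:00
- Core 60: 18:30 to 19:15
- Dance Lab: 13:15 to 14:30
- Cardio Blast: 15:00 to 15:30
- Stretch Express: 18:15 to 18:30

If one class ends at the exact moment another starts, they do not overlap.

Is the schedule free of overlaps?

Two intervals overlap when each starts before the other ends.
Sorted by start: Cardio Express, Dance Lab, Cardio Blast, Stretch Express, Core 60.
Dance Lab starts after Cardio Express ends, so nothing later overlaps Cardio Express either.
Cardio Blast starts after Dance Lab ends, so nothing later overlaps Dance Lab either.
Stretch Express starts after Cardio Blast ends, so nothing later overlaps Cardio Blast either.
Core 60 starts exactly when Stretch Express ends (back-to-back, no overlap).
Every pair is clear; the schedule has no overlaps.

Yes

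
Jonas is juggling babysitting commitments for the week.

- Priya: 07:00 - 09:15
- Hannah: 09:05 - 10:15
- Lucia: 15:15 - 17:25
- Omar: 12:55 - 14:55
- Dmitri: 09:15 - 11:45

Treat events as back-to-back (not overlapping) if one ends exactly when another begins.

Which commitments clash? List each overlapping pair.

Dmitri & Hannah, Hannah & Priya

Sorted by start: Priya, Hannah, Dmitri, Omar, Lucia.
Hannah starts before Priya ends → Priya and Hannah overlap.
Dmitri starts exactly when Priya ends (back-to-back, no overlap) — done with Priya.
Dmitri starts before Hannah ends → Hannah and Dmitri overlap.
Omar starts after Hannah ends — done with Hannah.
Omar starts after Dmitri ends — done with Dmitri.
Lucia starts after Omar ends.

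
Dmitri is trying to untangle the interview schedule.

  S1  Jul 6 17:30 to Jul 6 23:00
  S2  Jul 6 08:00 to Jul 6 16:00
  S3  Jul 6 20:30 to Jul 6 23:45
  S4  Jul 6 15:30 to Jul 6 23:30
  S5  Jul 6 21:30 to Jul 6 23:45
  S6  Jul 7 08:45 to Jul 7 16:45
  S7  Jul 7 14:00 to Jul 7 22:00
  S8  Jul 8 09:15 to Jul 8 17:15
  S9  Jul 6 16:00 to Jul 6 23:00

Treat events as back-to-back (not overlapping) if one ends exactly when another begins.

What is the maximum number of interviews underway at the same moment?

Sort all start/end points and keep a running count:
Jul 6 08:00 start S2 → 1
Jul 6 15:30 start S4 → 2
Jul 6 16:00 end S2 → 1
Jul 6 16:00 start S9 → 2
Jul 6 17:30 start S1 → 3
Jul 6 20:30 start S3 → 4
Jul 6 21:30 start S5 → 5
Jul 6 23:00 end S1 → 4
Jul 6 23:00 end S9 → 3
Jul 6 23:30 end S4 → 2
Jul 6 23:45 end S3 → 1
Jul 6 23:45 end S5 → 0
Jul 7 08:45 start S6 → 1
Jul 7 14:00 start S7 → 2
Jul 7 16:45 end S6 → 1
Jul 7 22:00 end S7 → 0
Jul 8 09:15 start S8 → 1
Jul 8 17:15 end S8 → 0
Peak is 5, at Jul 6 21:30 (S1, S3, S4, S5, S9).

5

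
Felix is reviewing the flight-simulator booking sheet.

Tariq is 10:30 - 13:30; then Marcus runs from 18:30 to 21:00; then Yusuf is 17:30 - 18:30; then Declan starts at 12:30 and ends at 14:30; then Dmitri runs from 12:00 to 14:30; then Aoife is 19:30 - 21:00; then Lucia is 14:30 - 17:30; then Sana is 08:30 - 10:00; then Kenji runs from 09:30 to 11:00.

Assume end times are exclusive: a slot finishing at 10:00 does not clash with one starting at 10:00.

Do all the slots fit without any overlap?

No

Sorted by start: Sana, Kenji, Tariq, Dmitri, Declan, Lucia, Yusuf, Marcus, Aoife.
Kenji starts before Sana ends → Sana and Kenji overlap.
That's a conflict, so the schedule is not conflict-free.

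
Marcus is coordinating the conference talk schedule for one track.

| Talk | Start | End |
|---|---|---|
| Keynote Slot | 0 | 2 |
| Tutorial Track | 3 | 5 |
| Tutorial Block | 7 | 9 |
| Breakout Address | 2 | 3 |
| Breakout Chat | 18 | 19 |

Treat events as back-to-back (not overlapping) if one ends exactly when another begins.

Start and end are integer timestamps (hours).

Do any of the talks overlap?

Two intervals overlap when each starts before the other ends.
Sorted by start: Keynote Slot, Breakout Address, Tutorial Track, Tutorial Block, Breakout Chat.
Breakout Address starts exactly when Keynote Slot ends (back-to-back, no overlap), so nothing later overlaps Keynote Slot either.
Tutorial Track starts exactly when Breakout Address ends (back-to-back, no overlap), so nothing later overlaps Breakout Address either.
Tutorial Block starts after Tutorial Track ends, so nothing later overlaps Tutorial Track either.
Breakout Chat starts after Tutorial Block ends.
Every pair is clear; the schedule has no overlaps.

No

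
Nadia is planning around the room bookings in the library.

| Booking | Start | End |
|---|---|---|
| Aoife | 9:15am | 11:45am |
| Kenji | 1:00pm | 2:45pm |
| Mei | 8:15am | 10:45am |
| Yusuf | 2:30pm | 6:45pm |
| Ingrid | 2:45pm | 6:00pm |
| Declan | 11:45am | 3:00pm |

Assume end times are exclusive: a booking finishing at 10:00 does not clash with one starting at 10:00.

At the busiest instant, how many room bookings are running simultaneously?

Sweep the timeline, counting +1 at each start and −1 at each end (ends before starts at a tie):
8:15am start Mei → 1
9:15am start Aoife → 2
10:45am end Mei → 1
11:45am end Aoife → 0
11:45am start Declan → 1
1:00pm start Kenji → 2
2:30pm start Yusuf → 3
2:45pm end Kenji → 2
2:45pm start Ingrid → 3
3:00pm end Declan → 2
6:00pm end Ingrid → 1
6:45pm end Yusuf → 0
Peak is 3, at 2:30pm (Declan, Kenji, Yusuf).

3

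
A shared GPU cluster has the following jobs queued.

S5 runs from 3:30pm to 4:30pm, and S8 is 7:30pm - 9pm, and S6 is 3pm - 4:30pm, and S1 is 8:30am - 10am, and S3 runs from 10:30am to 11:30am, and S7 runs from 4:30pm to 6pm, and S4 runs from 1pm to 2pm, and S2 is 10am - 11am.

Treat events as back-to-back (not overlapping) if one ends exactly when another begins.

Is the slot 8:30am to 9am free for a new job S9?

No — it overlaps S1

S1: starts 8:30am before S9 ends 9am, and ends 10am after S9 starts 8:30am → overlap.
S2: starts 10am at or after S9 ends 9am → clear.
S3: starts 10:30am at or after S9 ends 9am → clear.
S4: starts 1pm at or after S9 ends 9am → clear.
S6: starts 3pm at or after S9 ends 9am → clear.
S5: starts 3:30pm at or after S9 ends 9am → clear.
S7: starts 4:30pm at or after S9 ends 9am → clear.
S8: starts 7:30pm at or after S9 ends 9am → clear.
S9 overlaps S1.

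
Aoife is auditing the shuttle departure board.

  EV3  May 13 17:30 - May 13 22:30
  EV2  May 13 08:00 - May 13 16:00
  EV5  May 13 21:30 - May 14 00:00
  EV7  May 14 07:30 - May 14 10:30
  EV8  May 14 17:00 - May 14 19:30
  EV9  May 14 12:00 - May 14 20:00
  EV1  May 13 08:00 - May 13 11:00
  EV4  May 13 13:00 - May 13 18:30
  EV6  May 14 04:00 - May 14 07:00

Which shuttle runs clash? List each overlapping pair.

Check each pair: they overlap iff neither finishes before the other starts.
Sorted by start: EV1, EV2, EV4, EV3, EV5, EV6, EV7, EV9, EV8.
EV2 starts before EV1 ends → EV1 and EV2 overlap.
EV4 starts after EV1 ends; EV1 is clear from here.
EV4 starts before EV2 ends → EV2 and EV4 overlap.
EV3 starts after EV2 ends; EV2 is clear from here.
EV3 starts before EV4 ends → EV4 and EV3 overlap.
EV5 starts after EV4 ends; EV4 is clear from here.
EV5 starts before EV3 ends → EV3 and EV5 overlap.
EV6 starts after EV3 ends; EV3 is clear from here.
EV6 starts after EV5 ends; EV5 is clear from here.
EV7 starts after EV6 ends; EV6 is clear from here.
EV9 starts after EV7 ends; EV7 is clear from here.
EV8 starts before EV9 ends → EV9 and EV8 overlap.

EV1 & EV2, EV2 & EV4, EV3 & EV4, EV3 & EV5, EV8 & EV9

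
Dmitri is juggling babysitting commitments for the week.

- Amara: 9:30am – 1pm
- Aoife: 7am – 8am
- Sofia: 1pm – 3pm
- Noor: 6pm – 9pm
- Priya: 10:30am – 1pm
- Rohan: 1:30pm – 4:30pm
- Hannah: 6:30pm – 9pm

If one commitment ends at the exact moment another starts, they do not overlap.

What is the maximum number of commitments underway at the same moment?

2

Sort all start/end points and keep a running count:
7am start Aoife → 1
8am end Aoife → 0
9:30am start Amara → 1
10:30am start Priya → 2
1pm end Amara → 1
1pm end Priya → 0
1pm start Sofia → 1
1:30pm start Rohan → 2
3pm end Sofia → 1
4:30pm end Rohan → 0
6pm start Noor → 1
6:30pm start Hannah → 2
9pm end Hannah → 1
9pm end Noor → 0
Peak is 2, at 10:30am (Amara, Priya).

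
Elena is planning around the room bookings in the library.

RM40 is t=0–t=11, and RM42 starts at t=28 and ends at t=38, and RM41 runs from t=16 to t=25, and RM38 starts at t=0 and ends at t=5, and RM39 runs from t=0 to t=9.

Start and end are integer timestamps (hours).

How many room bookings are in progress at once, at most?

3

Sweep the timeline, counting +1 at each start and −1 at each end (ends before starts at a tie):
t=0 start RM38 → 1
t=0 start RM39 → 2
t=0 start RM40 → 3
t=5 end RM38 → 2
t=9 end RM39 → 1
t=11 end RM40 → 0
t=16 start RM41 → 1
t=25 end RM41 → 0
t=28 start RM42 → 1
t=38 end RM42 → 0
Peak is 3, at t=0 (RM38, RM39, RM40).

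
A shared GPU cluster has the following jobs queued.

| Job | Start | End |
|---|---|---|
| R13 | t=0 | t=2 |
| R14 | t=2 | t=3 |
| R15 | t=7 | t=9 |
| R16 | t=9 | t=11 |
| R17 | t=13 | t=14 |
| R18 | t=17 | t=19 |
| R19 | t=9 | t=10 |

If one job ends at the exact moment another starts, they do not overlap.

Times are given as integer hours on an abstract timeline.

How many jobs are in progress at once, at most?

2

Sweep the timeline, counting +1 at each start and −1 at each end (ends before starts at a tie):
t=0 start R13 → 1
t=2 end R13 → 0
t=2 start R14 → 1
t=3 end R14 → 0
t=7 start R15 → 1
t=9 end R15 → 0
t=9 start R16 → 1
t=9 start R19 → 2
t=10 end R19 → 1
t=11 end R16 → 0
t=13 start R17 → 1
t=14 end R17 → 0
t=17 start R18 → 1
t=19 end R18 → 0
Peak is 2, at t=9 (R16, R19).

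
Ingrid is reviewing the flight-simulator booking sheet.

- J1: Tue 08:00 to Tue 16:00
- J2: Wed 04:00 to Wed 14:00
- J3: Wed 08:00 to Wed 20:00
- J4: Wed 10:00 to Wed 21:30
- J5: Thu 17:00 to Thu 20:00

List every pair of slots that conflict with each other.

Check each pair: they overlap iff neither finishes before the other starts.
Sorted by start: J1, J2, J3, J4, J5.
J2 starts after J1 ends — done with J1.
J3 starts before J2 ends → J2 and J3 overlap.
J4 starts before J2 ends → J2 and J4 overlap.
J5 starts after J2 ends.
J4 starts before J3 ends → J3 and J4 overlap.
J5 starts after J3 ends.
J5 starts after J4 ends.

J2 & J3, J2 & J4, J3 & J4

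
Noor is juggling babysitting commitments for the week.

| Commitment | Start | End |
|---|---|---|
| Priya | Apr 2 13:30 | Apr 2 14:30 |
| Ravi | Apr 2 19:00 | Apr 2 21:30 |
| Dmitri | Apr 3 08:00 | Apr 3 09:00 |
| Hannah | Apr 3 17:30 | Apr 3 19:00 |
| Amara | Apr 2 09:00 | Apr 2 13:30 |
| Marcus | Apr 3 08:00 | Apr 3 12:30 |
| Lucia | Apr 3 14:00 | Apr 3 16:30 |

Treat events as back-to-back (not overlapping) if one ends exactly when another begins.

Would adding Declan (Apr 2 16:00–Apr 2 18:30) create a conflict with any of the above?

No — it doesn't clash with anything

Amara: ends Apr 2 13:30 at or before Declan starts Apr 2 16:00 → clear.
Priya: ends Apr 2 14:30 at or before Declan starts Apr 2 16:00 → clear.
Ravi: starts Apr 2 19:00 at or after Declan ends Apr 2 18:30 → clear.
Dmitri: starts Apr 3 08:00 at or after Declan ends Apr 2 18:30 → clear.
Marcus: starts Apr 3 08:00 at or after Declan ends Apr 2 18:30 → clear.
Lucia: starts Apr 3 14:00 at or after Declan ends Apr 2 18:30 → clear.
Hannah: starts Apr 3 17:30 at or after Declan ends Apr 2 18:30 → clear.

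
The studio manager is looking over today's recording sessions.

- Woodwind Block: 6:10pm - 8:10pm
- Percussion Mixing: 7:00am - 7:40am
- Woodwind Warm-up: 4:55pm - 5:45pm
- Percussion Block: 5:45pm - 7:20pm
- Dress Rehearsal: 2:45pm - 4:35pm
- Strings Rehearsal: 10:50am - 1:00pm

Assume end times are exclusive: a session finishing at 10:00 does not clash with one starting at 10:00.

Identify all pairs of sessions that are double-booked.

Sorted by start: Percussion Mixing, Strings Rehearsal, Dress Rehearsal, Woodwind Warm-up, Percussion Block, Woodwind Block.
Strings Rehearsal starts after Percussion Mixing ends, so nothing later overlaps Percussion Mixing either.
Dress Rehearsal starts after Strings Rehearsal ends, so nothing later overlaps Strings Rehearsal either.
Woodwind Warm-up starts after Dress Rehearsal ends, so nothing later overlaps Dress Rehearsal either.
Percussion Block starts exactly when Woodwind Warm-up ends (back-to-back, no overlap), so nothing later overlaps Woodwind Warm-up either.
Woodwind Block starts before Percussion Block ends → Percussion Block and Woodwind Block overlap.

Percussion Block & Woodwind Block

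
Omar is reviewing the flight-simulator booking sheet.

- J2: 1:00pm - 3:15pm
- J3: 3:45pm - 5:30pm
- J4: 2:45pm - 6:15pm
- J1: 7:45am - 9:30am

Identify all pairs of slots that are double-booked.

Sorted by start: J1, J2, J4, J3.
J2 starts after J1 ends, so nothing later overlaps J1 either.
J4 starts before J2 ends → J2 and J4 overlap.
J3 starts after J2 ends.
J3 starts before J4 ends → J4 and J3 overlap.

J2 & J4, J3 & J4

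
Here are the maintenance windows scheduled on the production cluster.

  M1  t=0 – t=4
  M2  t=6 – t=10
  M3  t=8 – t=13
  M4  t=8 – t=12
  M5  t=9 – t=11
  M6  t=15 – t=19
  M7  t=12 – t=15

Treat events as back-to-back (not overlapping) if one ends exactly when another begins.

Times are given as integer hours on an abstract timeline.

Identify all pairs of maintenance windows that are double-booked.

M2 & M3, M2 & M4, M2 & M5, M3 & M4, M3 & M5, M3 & M7, M4 & M5

Sorted by start: M1, M2, M3, M4, M5, M7, M6.
M2 starts after M1 ends, so nothing later overlaps M1 either.
M3 starts before M2 ends → M2 and M3 overlap.
M4 starts before M2 ends → M2 and M4 overlap.
M5 starts before M2 ends → M2 and M5 overlap.
M7 starts after M2 ends, so nothing later overlaps M2 either.
M4 starts before M3 ends → M3 and M4 overlap.
M5 starts before M3 ends → M3 and M5 overlap.
M7 starts before M3 ends → M3 and M7 overlap.
M6 starts after M3 ends.
M5 starts before M4 ends → M4 and M5 overlap.
M7 starts exactly when M4 ends (back-to-back, no overlap), so nothing later overlaps M4 either.
M7 starts after M5 ends, so nothing later overlaps M5 either.
M6 starts exactly when M7 ends (back-to-back, no overlap).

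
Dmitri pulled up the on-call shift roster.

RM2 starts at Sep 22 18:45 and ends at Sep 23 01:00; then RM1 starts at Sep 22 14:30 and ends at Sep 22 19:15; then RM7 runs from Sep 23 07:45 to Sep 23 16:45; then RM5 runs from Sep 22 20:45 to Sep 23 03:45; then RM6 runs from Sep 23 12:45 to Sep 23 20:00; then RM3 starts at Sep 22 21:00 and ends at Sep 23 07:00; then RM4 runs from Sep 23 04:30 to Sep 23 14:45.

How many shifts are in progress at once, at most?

3

Sweep the timeline, counting +1 at each start and −1 at each end (ends before starts at a tie):
Sep 22 14:30 start RM1 → 1
Sep 22 18:45 start RM2 → 2
Sep 22 19:15 end RM1 → 1
Sep 22 20:45 start RM5 → 2
Sep 22 21:00 start RM3 → 3
Sep 23 01:00 end RM2 → 2
Sep 23 03:45 end RM5 → 1
Sep 23 04:30 start RM4 → 2
Sep 23 07:00 end RM3 → 1
Sep 23 07:45 start RM7 → 2
Sep 23 12:45 start RM6 → 3
Sep 23 14:45 end RM4 → 2
Sep 23 16:45 end RM7 → 1
Sep 23 20:00 end RM6 → 0
Peak is 3, at Sep 22 21:00 (RM2, RM3, RM5).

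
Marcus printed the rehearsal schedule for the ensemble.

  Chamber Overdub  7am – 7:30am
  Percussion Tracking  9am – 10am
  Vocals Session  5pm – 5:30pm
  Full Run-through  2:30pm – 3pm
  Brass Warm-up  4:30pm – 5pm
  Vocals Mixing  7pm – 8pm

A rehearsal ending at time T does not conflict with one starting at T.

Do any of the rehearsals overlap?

No

Check each pair: they overlap iff neither finishes before the other starts.
Sorted by start: Chamber Overdub, Percussion Tracking, Full Run-through, Brass Warm-up, Vocals Session, Vocals Mixing.
Percussion Tracking starts after Chamber Overdub ends — done with Chamber Overdub.
Full Run-through starts after Percussion Tracking ends — done with Percussion Tracking.
Brass Warm-up starts after Full Run-through ends — done with Full Run-through.
Vocals Session starts exactly when Brass Warm-up ends (back-to-back, no overlap) — done with Brass Warm-up.
Vocals Mixing starts after Vocals Session ends.
Every pair is clear; the schedule has no overlaps.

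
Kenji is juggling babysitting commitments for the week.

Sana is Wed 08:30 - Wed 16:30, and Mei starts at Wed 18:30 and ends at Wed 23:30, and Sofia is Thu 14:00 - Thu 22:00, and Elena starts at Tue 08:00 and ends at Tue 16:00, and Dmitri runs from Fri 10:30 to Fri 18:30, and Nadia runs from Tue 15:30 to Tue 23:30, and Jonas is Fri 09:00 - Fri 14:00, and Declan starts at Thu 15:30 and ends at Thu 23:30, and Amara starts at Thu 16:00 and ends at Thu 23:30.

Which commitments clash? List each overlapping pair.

Amara & Declan, Amara & Sofia, Declan & Sofia, Dmitri & Jonas, Elena & Nadia

Two intervals overlap when each starts before the other ends.
Sorted by start: Elena, Nadia, Sana, Mei, Sofia, Declan, Amara, Jonas, Dmitri.
Nadia starts before Elena ends → Elena and Nadia overlap.
Sana starts after Elena ends, so Elena has no further overlaps.
Sana starts after Nadia ends, so Nadia has no further overlaps.
Mei starts after Sana ends, so Sana has no further overlaps.
Sofia starts after Mei ends, so Mei has no further overlaps.
Declan starts before Sofia ends → Sofia and Declan overlap.
Amara starts before Sofia ends → Sofia and Amara overlap.
Jonas starts after Sofia ends, so Sofia has no further overlaps.
Amara starts before Declan ends → Declan and Amara overlap.
Jonas starts after Declan ends, so Declan has no further overlaps.
Jonas starts after Amara ends, so Amara has no further overlaps.
Dmitri starts before Jonas ends → Jonas and Dmitri overlap.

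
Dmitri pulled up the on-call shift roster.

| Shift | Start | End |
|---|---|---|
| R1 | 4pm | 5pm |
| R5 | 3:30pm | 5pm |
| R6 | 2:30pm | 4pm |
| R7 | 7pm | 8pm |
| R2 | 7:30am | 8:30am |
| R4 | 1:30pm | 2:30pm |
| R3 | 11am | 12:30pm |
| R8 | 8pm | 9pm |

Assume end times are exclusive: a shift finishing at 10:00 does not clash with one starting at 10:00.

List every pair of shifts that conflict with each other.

Sorted by start: R2, R3, R4, R6, R5, R1, R7, R8.
R3 starts after R2 ends, so R2 has no further overlaps.
R4 starts after R3 ends, so R3 has no further overlaps.
R6 starts exactly when R4 ends (back-to-back, no overlap), so R4 has no further overlaps.
R5 starts before R6 ends → R6 and R5 overlap.
R1 starts exactly when R6 ends (back-to-back, no overlap), so R6 has no further overlaps.
R1 starts before R5 ends → R5 and R1 overlap.
R7 starts after R5 ends, so R5 has no further overlaps.
R7 starts after R1 ends, so R1 has no further overlaps.
R8 starts exactly when R7 ends (back-to-back, no overlap).

R1 & R5, R5 & R6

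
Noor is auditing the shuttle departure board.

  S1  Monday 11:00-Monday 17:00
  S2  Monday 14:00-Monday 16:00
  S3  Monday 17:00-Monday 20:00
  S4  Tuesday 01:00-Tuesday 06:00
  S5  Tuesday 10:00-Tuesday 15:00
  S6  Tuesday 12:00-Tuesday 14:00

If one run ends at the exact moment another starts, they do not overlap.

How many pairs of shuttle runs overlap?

2

Check each pair: they overlap iff neither finishes before the other starts.
Sorted by start: S1, S2, S3, S4, S5, S6.
S2 starts before S1 ends → S1 and S2 overlap.
S3 starts exactly when S1 ends (back-to-back, no overlap); S1 is clear from here.
S3 starts after S2 ends; S2 is clear from here.
S4 starts after S3 ends; S3 is clear from here.
S5 starts after S4 ends; S4 is clear from here.
S6 starts before S5 ends → S5 and S6 overlap.
Overlapping pairs: S1 & S2, S5 & S6 — 2 in total.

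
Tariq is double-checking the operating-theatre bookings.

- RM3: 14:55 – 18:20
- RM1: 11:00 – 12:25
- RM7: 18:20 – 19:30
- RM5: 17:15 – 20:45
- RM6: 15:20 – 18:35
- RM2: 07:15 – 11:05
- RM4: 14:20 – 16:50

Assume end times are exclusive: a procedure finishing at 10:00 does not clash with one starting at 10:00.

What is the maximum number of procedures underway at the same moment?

Sort all start/end points and keep a running count:
07:15 start RM2 → 1
11:00 start RM1 → 2
11:05 end RM2 → 1
12:25 end RM1 → 0
14:20 start RM4 → 1
14:55 start RM3 → 2
15:20 start RM6 → 3
16:50 end RM4 → 2
17:15 start RM5 → 3
18:20 end RM3 → 2
18:20 start RM7 → 3
18:35 end RM6 → 2
19:30 end RM7 → 1
20:45 end RM5 → 0
Peak is 3, at 15:20 (RM3, RM4, RM6).

3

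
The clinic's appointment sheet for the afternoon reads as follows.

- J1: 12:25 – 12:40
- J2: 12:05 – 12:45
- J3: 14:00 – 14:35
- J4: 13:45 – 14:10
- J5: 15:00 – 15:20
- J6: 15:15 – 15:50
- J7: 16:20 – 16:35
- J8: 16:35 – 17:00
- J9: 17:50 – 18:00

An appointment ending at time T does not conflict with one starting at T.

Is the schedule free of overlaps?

No

Sorted by start: J2, J1, J4, J3, J5, J6, J7, J8, J9.
J1 starts before J2 ends → J2 and J1 overlap.
That's a conflict, so the schedule is not conflict-free.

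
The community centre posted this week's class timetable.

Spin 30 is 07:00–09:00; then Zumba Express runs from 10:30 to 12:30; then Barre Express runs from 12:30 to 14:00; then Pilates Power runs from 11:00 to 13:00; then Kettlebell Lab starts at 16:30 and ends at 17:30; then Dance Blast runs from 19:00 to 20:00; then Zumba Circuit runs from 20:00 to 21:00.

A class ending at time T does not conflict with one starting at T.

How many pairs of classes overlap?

2

Sorted by start: Spin 30, Zumba Express, Pilates Power, Barre Express, Kettlebell Lab, Dance Blast, Zumba Circuit.
Zumba Express starts after Spin 30 ends, so Spin 30 has no further overlaps.
Pilates Power starts before Zumba Express ends → Zumba Express and Pilates Power overlap.
Barre Express starts exactly when Zumba Express ends (back-to-back, no overlap), so Zumba Express has no further overlaps.
Barre Express starts before Pilates Power ends → Pilates Power and Barre Express overlap.
Kettlebell Lab starts after Pilates Power ends, so Pilates Power has no further overlaps.
Kettlebell Lab starts after Barre Express ends, so Barre Express has no further overlaps.
Dance Blast starts after Kettlebell Lab ends, so Kettlebell Lab has no further overlaps.
Zumba Circuit starts exactly when Dance Blast ends (back-to-back, no overlap).
Overlapping pairs: Barre Express & Pilates Power, Pilates Power & Zumba Express — 2 in total.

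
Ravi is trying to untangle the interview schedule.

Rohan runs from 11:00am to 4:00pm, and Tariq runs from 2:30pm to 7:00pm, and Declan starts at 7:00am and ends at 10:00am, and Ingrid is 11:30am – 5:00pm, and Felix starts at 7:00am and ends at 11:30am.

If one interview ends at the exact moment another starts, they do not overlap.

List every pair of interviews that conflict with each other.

Sorted by start: Declan, Felix, Rohan, Ingrid, Tariq.
Felix starts before Declan ends → Declan and Felix overlap.
Rohan starts after Declan ends, so Declan has no further overlaps.
Rohan starts before Felix ends → Felix and Rohan overlap.
Ingrid starts exactly when Felix ends (back-to-back, no overlap), so Felix has no further overlaps.
Ingrid starts before Rohan ends → Rohan and Ingrid overlap.
Tariq starts before Rohan ends → Rohan and Tariq overlap.
Tariq starts before Ingrid ends → Ingrid and Tariq overlap.

Declan & Felix, Felix & Rohan, Ingrid & Rohan, Ingrid & Tariq, Rohan & Tariq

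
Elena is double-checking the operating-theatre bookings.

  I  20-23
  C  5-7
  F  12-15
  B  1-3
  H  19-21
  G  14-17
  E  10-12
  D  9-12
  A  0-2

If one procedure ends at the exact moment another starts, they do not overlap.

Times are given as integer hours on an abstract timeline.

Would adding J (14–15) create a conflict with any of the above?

Yes — it overlaps F, G

A: ends 2 at or before J starts 14 → clear.
B: ends 3 at or before J starts 14 → clear.
C: ends 7 at or before J starts 14 → clear.
D: ends 12 at or before J starts 14 → clear.
E: ends 12 at or before J starts 14 → clear.
F: starts 12 before J ends 15, and ends 15 after J starts 14 → overlap.
G: starts 14 before J ends 15, and ends 17 after J starts 14 → overlap.
H: starts 19 at or after J ends 15 → clear.
I: starts 20 at or after J ends 15 → clear.
J overlaps F, G.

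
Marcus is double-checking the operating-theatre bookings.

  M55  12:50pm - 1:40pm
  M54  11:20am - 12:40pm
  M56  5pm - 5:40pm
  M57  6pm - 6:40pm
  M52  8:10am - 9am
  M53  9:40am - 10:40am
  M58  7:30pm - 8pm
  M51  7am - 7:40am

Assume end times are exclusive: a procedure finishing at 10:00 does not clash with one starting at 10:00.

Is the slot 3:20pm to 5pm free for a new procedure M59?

M51: ends 7:40am at or before M59 starts 3:20pm → clear.
M52: ends 9am at or before M59 starts 3:20pm → clear.
M53: ends 10:40am at or before M59 starts 3:20pm → clear.
M54: ends 12:40pm at or before M59 starts 3:20pm → clear.
M55: ends 1:40pm at or before M59 starts 3:20pm → clear.
M56: starts 5pm at or after M59 ends 5pm → clear.
M57: starts 6pm at or after M59 ends 5pm → clear.
M58: starts 7:30pm at or after M59 ends 5pm → clear.

Yes — the slot is free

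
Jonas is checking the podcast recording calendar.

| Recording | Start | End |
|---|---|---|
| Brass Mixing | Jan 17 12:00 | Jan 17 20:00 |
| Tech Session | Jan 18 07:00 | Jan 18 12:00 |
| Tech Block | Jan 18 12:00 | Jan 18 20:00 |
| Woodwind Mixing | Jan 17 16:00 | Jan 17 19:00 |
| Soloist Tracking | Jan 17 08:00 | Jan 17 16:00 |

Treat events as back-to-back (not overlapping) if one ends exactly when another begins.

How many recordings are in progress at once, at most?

2

Sort all start/end points and keep a running count:
Jan 17 08:00 start Soloist Tracking → 1
Jan 17 12:00 start Brass Mixing → 2
Jan 17 16:00 end Soloist Tracking → 1
Jan 17 16:00 start Woodwind Mixing → 2
Jan 17 19:00 end Woodwind Mixing → 1
Jan 17 20:00 end Brass Mixing → 0
Jan 18 07:00 start Tech Session → 1
Jan 18 12:00 end Tech Session → 0
Jan 18 12:00 start Tech Block → 1
Jan 18 20:00 end Tech Block → 0
Peak is 2, at Jan 17 12:00 (Brass Mixing, Soloist Tracking).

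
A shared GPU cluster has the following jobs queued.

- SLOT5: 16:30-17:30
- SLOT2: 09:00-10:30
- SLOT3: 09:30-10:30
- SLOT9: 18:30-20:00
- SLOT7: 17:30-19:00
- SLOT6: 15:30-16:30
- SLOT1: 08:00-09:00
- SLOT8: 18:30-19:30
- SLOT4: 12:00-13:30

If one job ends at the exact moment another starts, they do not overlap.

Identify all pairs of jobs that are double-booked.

SLOT2 & SLOT3, SLOT7 & SLOT8, SLOT7 & SLOT9, SLOT8 & SLOT9

Sorted by start: SLOT1, SLOT2, SLOT3, SLOT4, SLOT6, SLOT5, SLOT7, SLOT8, SLOT9.
SLOT2 starts exactly when SLOT1 ends (back-to-back, no overlap), so nothing later overlaps SLOT1 either.
SLOT3 starts before SLOT2 ends → SLOT2 and SLOT3 overlap.
SLOT4 starts after SLOT2 ends, so nothing later overlaps SLOT2 either.
SLOT4 starts after SLOT3 ends, so nothing later overlaps SLOT3 either.
SLOT6 starts after SLOT4 ends, so nothing later overlaps SLOT4 either.
SLOT5 starts exactly when SLOT6 ends (back-to-back, no overlap), so nothing later overlaps SLOT6 either.
SLOT7 starts exactly when SLOT5 ends (back-to-back, no overlap), so nothing later overlaps SLOT5 either.
SLOT8 starts before SLOT7 ends → SLOT7 and SLOT8 overlap.
SLOT9 starts before SLOT7 ends → SLOT7 and SLOT9 overlap.
SLOT9 starts before SLOT8 ends → SLOT8 and SLOT9 overlap.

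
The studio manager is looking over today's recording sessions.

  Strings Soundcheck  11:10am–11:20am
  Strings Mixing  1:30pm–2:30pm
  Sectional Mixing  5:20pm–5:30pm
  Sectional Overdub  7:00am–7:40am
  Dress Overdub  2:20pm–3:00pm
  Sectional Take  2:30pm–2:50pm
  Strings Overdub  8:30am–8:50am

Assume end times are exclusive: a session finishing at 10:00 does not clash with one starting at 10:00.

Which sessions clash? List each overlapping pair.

Sorted by start: Sectional Overdub, Strings Overdub, Strings Soundcheck, Strings Mixing, Dress Overdub, Sectional Take, Sectional Mixing.
Strings Overdub starts after Sectional Overdub ends; Sectional Overdub is clear from here.
Strings Soundcheck starts after Strings Overdub ends; Strings Overdub is clear from here.
Strings Mixing starts after Strings Soundcheck ends; Strings Soundcheck is clear from here.
Dress Overdub starts before Strings Mixing ends → Strings Mixing and Dress Overdub overlap.
Sectional Take starts exactly when Strings Mixing ends (back-to-back, no overlap); Strings Mixing is clear from here.
Sectional Take starts before Dress Overdub ends → Dress Overdub and Sectional Take overlap.
Sectional Mixing starts after Dress Overdub ends.
Sectional Mixing starts after Sectional Take ends.

Dress Overdub & Sectional Take, Dress Overdub & Strings Mixing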